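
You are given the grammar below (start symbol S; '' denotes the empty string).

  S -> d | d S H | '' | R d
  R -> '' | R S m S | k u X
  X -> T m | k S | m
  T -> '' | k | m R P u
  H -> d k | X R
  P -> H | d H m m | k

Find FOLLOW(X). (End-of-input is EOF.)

In R -> k u X: X is at the end, add FOLLOW(R) = { EOF, d, k, m, u }.
In H -> X R: add FIRST(R)\{''} = { d, k, m }.
  Since R is nullable, also add FOLLOW(H) = { EOF, d, k, m, u }.
Union: FOLLOW(X) = { EOF, d, k, m, u }.

{ EOF, d, k, m, u }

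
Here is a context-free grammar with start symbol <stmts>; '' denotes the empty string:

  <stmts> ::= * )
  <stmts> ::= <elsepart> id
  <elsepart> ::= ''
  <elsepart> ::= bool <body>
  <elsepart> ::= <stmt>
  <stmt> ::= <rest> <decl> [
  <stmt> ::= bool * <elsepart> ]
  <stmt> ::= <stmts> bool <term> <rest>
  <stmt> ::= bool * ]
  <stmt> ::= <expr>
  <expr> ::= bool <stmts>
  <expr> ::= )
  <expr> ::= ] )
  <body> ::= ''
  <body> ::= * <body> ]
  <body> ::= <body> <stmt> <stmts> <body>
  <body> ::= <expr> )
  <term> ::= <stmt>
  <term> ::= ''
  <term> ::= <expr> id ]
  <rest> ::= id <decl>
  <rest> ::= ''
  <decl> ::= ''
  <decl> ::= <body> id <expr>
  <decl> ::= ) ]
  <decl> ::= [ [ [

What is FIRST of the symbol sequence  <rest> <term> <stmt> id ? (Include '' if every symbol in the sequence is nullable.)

Add FIRST(<rest>)\{''} = { id }; <rest> is nullable, continue.
Add FIRST(<term>)\{''} = { ), *, [, ], bool, id }; <term> is nullable, continue.
Add FIRST(<stmt>) = { ), *, [, ], bool, id }; <stmt> is not nullable, stop.

{ ), *, [, ], bool, id }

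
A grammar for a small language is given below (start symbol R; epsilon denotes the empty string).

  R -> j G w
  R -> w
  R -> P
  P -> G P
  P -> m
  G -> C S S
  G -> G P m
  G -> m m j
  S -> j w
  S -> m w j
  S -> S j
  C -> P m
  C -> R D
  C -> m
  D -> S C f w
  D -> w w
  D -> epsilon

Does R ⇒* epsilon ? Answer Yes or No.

Nullable nonterminals: D.
No production of R has an RHS whose symbols are all nullable, so R is not nullable.

No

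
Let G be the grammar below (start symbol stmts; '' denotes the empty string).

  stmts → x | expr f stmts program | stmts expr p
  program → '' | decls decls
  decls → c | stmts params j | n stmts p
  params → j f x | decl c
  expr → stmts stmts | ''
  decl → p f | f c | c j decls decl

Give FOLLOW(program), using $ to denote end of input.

In stmts → expr f stmts program: program is at the end, add FOLLOW(stmts) = { $, c, f, j, n, p, x }.
Union: FOLLOW(program) = { $, c, f, j, n, p, x }.

{ $, c, f, j, n, p, x }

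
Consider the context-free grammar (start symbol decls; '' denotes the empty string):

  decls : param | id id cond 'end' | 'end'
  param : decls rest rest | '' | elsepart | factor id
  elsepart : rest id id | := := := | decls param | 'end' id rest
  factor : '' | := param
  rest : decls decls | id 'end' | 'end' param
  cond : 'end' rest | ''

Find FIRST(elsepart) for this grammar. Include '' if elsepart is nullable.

{ 'end', :=, id, '' }

From elsepart : rest id id: rest nullable, take FIRST(rest) ∪ {id} = { 'end', :=, id }.
elsepart : := := := contributes {:=}.
From elsepart : decls param: decls, param nullable, take FIRST(decls) ∪ FIRST(param) = { 'end', :=, id }; also '' since the whole RHS is nullable.
elsepart : 'end' id rest contributes {'end'}.
Union: FIRST(elsepart) = { 'end', :=, id, '' }.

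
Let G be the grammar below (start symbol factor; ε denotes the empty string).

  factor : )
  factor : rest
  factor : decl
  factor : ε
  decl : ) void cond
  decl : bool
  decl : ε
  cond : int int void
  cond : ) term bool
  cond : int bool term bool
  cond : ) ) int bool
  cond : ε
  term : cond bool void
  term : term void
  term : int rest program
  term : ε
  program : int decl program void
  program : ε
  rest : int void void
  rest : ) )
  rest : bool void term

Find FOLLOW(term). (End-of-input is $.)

{ $, bool, int, void }

In cond : ) term bool: add FIRST(bool) = { bool }.
In cond : int bool term bool: add FIRST(bool) = { bool }.
In term : term void: add FIRST(void) = { void }.
In rest : bool void term: term is at the end, add FOLLOW(rest) = { $, bool, int, void }.
Union: FOLLOW(term) = { $, bool, int, void }.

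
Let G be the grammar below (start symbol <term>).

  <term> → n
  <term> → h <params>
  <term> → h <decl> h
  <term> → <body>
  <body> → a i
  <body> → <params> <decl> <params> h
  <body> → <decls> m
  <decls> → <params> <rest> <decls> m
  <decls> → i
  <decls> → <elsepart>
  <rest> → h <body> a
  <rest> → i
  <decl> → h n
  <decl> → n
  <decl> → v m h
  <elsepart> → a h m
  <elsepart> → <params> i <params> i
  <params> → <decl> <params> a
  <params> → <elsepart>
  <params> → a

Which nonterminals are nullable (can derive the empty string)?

No nonterminal has an empty production or an RHS whose symbols are all nullable.

{ } (none)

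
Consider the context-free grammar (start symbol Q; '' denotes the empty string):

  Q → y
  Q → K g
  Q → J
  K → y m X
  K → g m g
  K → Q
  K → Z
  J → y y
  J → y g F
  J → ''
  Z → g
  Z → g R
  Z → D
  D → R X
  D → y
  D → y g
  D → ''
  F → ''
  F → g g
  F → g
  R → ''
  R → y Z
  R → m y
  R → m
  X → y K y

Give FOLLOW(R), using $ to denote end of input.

In Z → g R: R is at the end, add FOLLOW(Z) = { g, y }.
In D → R X: add FIRST(X) = { y }.
Union: FOLLOW(R) = { g, y }.

{ g, y }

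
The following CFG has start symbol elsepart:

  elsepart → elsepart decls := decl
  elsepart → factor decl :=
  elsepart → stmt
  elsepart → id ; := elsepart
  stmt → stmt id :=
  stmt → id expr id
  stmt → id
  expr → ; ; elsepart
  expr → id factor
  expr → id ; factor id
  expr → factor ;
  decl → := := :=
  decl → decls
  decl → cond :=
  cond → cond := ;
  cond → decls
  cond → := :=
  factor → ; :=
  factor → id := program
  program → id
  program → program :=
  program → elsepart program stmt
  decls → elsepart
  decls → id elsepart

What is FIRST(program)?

{ ;, id }

program → id contributes {id}.
From program → program :=: add FIRST(program) = { ;, id }.
From program → elsepart program stmt: add FIRST(elsepart) = { ;, id }.
Union: FIRST(program) = { ;, id }.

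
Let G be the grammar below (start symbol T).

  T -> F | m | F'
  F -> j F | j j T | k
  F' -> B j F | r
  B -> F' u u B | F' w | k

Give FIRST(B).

From B -> F' u u B: add FIRST(F') = { k, r }.
From B -> F' w: add FIRST(F') = { k, r }.
B -> k contributes {k}.
Union: FIRST(B) = { k, r }.

{ k, r }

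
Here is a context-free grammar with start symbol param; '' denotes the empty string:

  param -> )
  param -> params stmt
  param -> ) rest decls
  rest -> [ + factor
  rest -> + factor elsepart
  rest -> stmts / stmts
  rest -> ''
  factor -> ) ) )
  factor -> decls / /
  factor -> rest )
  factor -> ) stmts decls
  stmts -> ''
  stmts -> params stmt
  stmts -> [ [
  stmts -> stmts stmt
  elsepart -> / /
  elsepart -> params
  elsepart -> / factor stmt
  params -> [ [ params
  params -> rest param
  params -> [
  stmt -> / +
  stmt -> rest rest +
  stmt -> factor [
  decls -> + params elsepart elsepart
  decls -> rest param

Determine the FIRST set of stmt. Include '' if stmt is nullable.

stmt -> / + contributes {/}.
From stmt -> rest rest +: rest, rest nullable, take FIRST(rest) ∪ FIRST(rest) ∪ {+} = { ), +, /, [ }.
From stmt -> factor [: add FIRST(factor) = { ), +, /, [ }.
Union: FIRST(stmt) = { ), +, /, [ }.

{ ), +, /, [ }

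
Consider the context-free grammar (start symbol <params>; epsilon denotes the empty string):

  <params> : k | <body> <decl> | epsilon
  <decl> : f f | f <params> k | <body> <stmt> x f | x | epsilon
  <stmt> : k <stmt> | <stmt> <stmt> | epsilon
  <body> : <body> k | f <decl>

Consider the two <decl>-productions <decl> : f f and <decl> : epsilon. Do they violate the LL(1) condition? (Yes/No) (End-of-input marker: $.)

FIRST(f f) = { f } and FIRST(epsilon) = { epsilon }.
The second alternative is nullable and FOLLOW(<decl>) = { $, f, k, x } shares f with FIRST of the first — conflict.

Yes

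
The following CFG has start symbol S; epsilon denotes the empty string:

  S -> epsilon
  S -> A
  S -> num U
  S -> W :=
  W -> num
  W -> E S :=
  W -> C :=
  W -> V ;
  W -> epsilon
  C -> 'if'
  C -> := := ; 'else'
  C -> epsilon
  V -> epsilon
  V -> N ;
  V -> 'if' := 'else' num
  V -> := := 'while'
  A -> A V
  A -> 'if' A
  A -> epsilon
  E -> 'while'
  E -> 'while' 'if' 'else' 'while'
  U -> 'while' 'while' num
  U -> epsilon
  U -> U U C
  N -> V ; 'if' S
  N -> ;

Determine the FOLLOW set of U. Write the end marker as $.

In S -> num U: U is at the end, add FOLLOW(S) = { $, :=, ; }.
In U -> U U C: add FIRST(U C)\{epsilon} = { 'if', 'while', := }.
  Since U C is nullable, also add FOLLOW(U) = { $, 'if', 'while', :=, ; }.
In U -> U U C: add FIRST(C)\{epsilon} = { 'if', := }.
  Since C is nullable, also add FOLLOW(U) = { $, 'if', 'while', :=, ; }.
Union: FOLLOW(U) = { $, 'if', 'while', :=, ; }.

{ $, 'if', 'while', :=, ; }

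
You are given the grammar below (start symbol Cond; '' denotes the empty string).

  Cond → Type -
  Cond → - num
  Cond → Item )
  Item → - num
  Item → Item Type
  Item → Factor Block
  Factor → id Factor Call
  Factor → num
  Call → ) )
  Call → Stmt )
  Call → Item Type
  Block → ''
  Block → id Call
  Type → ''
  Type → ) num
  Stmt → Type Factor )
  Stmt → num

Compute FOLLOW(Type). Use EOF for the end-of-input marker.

In Cond → Type -: add FIRST(-) = { - }.
In Item → Item Type: Type is at the end, add FOLLOW(Item) = { ), -, id, num }.
In Call → Item Type: Type is at the end, add FOLLOW(Call) = { ), -, id, num }.
In Stmt → Type Factor ): add FIRST(Factor )) = { id, num }.
Union: FOLLOW(Type) = { ), -, id, num }.

{ ), -, id, num }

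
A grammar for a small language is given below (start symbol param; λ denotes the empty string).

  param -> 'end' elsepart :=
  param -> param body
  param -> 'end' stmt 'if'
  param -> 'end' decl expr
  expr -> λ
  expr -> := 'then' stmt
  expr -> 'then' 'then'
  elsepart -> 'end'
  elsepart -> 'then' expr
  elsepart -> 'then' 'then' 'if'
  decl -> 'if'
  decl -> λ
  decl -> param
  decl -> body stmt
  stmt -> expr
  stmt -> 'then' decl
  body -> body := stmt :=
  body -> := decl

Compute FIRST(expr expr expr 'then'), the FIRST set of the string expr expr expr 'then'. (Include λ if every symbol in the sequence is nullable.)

Add FIRST(expr)\{λ} = { 'then', := }; expr is nullable, continue.
Add FIRST(expr)\{λ} = { 'then', := }; expr is nullable, continue.
Add FIRST(expr)\{λ} = { 'then', := }; expr is nullable, continue.
'then' is a terminal; add {'then'} and stop.

{ 'then', := }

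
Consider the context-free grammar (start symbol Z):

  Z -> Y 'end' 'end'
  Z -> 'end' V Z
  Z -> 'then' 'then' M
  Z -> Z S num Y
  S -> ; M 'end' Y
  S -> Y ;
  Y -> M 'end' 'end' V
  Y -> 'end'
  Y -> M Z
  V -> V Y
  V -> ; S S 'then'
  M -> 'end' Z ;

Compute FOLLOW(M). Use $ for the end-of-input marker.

In Z -> 'then' 'then' M: M is at the end, add FOLLOW(Z) = { $, 'end', 'then', ;, num }.
In S -> ; M 'end' Y: add FIRST('end' Y) = { 'end' }.
In Y -> M 'end' 'end' V: add FIRST('end' 'end' V) = { 'end' }.
In Y -> M Z: add FIRST(Z) = { 'end', 'then' }.
Union: FOLLOW(M) = { $, 'end', 'then', ;, num }.

{ $, 'end', 'then', ;, num }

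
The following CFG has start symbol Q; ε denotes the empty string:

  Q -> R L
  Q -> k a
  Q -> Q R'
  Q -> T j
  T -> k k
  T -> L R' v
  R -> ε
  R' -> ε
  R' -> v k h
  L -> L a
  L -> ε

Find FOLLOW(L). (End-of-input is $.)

In Q -> R L: L is at the end, add FOLLOW(Q) = { $, v }.
In T -> L R' v: add FIRST(R' v) = { v }.
In L -> L a: add FIRST(a) = { a }.
Union: FOLLOW(L) = { $, a, v }.

{ $, a, v }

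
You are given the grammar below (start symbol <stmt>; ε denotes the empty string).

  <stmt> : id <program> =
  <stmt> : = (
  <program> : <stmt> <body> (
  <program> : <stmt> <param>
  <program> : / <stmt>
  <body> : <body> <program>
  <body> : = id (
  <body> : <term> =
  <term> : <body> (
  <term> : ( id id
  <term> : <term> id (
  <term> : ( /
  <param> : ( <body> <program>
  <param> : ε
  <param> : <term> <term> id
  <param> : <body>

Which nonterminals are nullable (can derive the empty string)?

{ <param> }

Directly nullable (have an ε-production): <param>.
No other nonterminal has a production whose RHS symbols are all nullable.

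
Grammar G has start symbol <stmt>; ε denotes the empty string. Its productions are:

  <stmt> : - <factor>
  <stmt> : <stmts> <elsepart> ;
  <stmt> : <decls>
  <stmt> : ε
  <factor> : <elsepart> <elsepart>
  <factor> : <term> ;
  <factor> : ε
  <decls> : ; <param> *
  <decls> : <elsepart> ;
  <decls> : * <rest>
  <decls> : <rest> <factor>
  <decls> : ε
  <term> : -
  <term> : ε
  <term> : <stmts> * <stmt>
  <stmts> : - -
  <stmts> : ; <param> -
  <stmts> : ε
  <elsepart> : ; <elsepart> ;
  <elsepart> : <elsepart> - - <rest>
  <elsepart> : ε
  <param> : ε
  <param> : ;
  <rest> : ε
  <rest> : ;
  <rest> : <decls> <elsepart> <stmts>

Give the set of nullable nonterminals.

{ <decls>, <elsepart>, <factor>, <param>, <rest>, <stmt>, <stmts>, <term> }

Directly nullable (have an ε-production): <stmt>, <factor>, <decls>, <term>, <stmts>, <elsepart>, <param>, <rest>.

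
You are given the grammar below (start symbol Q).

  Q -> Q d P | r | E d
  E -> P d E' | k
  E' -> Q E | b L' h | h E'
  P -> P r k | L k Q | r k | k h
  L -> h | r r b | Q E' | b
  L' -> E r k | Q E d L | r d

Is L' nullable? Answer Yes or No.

No nonterminal in this grammar is nullable.
No production of L' has an RHS whose symbols are all nullable, so L' is not nullable.

No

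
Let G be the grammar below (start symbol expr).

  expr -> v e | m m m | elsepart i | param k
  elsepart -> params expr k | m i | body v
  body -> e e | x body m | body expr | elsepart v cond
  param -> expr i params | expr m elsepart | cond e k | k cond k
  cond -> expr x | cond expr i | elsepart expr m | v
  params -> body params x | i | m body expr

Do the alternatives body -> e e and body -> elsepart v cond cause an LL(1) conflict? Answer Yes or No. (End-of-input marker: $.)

Yes

FIRST(e e) = { e } and FIRST(elsepart v cond) = { e, i, m, x }.
Both contain e, so the two alternatives are not disjoint — LL(1) conflict.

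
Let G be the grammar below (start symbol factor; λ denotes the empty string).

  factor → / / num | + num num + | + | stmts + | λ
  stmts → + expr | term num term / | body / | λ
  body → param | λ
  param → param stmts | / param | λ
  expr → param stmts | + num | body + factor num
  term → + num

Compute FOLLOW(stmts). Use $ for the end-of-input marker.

{ +, / }

In factor → stmts +: add FIRST(+) = { + }.
In param → param stmts: stmts is at the end, add FOLLOW(param) = { +, / }.
In expr → param stmts: stmts is at the end, add FOLLOW(expr) = { +, / }.
Union: FOLLOW(stmts) = { +, / }.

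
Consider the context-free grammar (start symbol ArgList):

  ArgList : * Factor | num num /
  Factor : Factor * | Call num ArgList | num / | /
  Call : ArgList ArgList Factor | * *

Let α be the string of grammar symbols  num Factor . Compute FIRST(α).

num is a terminal; add {num} and stop.

{ num }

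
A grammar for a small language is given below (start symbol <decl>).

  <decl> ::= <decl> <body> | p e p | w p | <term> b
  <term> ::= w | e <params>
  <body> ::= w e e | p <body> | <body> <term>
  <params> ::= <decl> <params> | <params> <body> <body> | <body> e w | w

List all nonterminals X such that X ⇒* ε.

No nonterminal has an empty production or an RHS whose symbols are all nullable.

{ } (none)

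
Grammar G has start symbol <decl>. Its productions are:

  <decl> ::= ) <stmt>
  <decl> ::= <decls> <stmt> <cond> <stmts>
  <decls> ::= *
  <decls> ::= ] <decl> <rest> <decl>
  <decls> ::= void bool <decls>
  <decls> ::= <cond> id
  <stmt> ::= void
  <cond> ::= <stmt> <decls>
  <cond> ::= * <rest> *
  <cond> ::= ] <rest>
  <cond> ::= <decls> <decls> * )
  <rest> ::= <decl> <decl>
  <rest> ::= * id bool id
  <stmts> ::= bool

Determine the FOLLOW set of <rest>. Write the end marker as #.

In <decls> ::= ] <decl> <rest> <decl>: add FIRST(<decl>) = { ), *, ], void }.
In <cond> ::= * <rest> *: add FIRST(*) = { * }.
In <cond> ::= ] <rest>: <rest> is at the end, add FOLLOW(<cond>) = { bool, id }.
Union: FOLLOW(<rest>) = { ), *, ], bool, id, void }.

{ ), *, ], bool, id, void }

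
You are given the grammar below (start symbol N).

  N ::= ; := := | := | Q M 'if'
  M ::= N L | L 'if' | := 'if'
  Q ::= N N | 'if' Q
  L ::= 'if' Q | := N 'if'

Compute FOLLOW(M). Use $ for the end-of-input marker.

{ 'if' }

In N ::= Q M 'if': add FIRST('if') = { 'if' }.
Union: FOLLOW(M) = { 'if' }.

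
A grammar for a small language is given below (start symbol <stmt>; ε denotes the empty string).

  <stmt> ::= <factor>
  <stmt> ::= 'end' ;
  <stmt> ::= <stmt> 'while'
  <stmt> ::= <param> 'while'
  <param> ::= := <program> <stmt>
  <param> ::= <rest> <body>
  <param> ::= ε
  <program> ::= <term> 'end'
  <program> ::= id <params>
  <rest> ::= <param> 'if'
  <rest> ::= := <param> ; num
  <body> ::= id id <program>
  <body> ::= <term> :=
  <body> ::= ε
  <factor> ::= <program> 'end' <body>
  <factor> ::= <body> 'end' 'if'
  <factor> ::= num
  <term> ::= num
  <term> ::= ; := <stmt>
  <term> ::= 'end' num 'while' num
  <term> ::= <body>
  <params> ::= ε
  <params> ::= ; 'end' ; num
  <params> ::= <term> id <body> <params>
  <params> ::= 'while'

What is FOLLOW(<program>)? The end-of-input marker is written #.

{ #, 'end', 'if', 'while', :=, ;, id, num }

In <param> ::= := <program> <stmt>: add FIRST(<stmt>) = { 'end', 'if', 'while', :=, ;, id, num }.
In <body> ::= id id <program>: <program> is at the end, add FOLLOW(<body>) = { #, 'end', 'if', 'while', :=, ;, id, num }.
In <factor> ::= <program> 'end' <body>: add FIRST('end' <body>) = { 'end' }.
Union: FOLLOW(<program>) = { #, 'end', 'if', 'while', :=, ;, id, num }.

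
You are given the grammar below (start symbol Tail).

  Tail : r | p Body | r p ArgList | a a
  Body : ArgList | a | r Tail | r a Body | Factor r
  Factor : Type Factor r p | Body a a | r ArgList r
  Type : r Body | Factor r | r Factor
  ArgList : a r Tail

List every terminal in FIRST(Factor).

From Factor : Type Factor r p: add FIRST(Type) = { a, r }.
From Factor : Body a a: add FIRST(Body) = { a, r }.
Factor : r ArgList r contributes {r}.
Union: FIRST(Factor) = { a, r }.

{ a, r }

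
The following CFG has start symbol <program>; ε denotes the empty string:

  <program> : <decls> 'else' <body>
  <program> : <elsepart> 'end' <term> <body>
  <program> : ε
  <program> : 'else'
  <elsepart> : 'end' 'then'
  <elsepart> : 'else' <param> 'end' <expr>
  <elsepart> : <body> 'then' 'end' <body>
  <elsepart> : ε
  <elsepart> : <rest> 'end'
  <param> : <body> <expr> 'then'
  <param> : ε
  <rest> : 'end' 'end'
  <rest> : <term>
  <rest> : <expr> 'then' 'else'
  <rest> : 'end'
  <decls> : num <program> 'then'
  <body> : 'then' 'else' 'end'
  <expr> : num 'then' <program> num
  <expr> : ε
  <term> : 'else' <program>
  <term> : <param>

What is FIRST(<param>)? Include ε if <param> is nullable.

From <param> : <body> <expr> 'then': add FIRST(<body>) = { 'then' }.
<param> : ε contributes ε.
Union: FIRST(<param>) = { 'then', ε }.

{ 'then', ε }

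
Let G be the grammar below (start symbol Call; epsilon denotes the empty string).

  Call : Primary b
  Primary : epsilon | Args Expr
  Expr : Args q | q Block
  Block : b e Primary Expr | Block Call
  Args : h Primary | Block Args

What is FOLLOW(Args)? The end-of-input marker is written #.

In Primary : Args Expr: add FIRST(Expr) = { b, h, q }.
In Expr : Args q: add FIRST(q) = { q }.
In Args : Block Args: Args is at the end, add FOLLOW(Args) = { b, h, q }.
Union: FOLLOW(Args) = { b, h, q }.

{ b, h, q }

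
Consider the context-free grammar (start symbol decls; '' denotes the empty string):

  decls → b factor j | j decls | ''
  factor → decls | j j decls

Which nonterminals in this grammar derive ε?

Directly nullable (have an ''-production): decls.
factor → decls with every symbol nullable, so factor is nullable.

{ decls, factor }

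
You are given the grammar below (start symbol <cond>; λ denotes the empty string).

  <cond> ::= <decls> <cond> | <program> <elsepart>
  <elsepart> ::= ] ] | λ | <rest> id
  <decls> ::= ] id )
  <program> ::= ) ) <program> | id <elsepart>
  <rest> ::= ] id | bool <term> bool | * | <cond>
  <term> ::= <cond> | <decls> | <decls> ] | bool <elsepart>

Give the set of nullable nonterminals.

{ <elsepart> }

Directly nullable (have an λ-production): <elsepart>.
No other nonterminal has a production whose RHS symbols are all nullable.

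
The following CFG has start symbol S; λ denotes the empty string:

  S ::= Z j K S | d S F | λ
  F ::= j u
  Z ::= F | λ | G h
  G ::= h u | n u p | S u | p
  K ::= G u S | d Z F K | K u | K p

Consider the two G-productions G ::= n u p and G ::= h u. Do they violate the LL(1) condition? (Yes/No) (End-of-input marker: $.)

FIRST(n u p) = { n } and FIRST(h u) = { h }.
The FIRST sets are disjoint and neither alternative is nullable — no conflict.

No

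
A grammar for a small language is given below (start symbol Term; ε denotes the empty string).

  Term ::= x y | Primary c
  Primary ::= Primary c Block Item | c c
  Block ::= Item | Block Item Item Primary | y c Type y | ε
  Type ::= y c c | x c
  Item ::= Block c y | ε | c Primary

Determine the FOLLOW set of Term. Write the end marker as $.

Term is the start symbol, so $ ∈ FOLLOW(Term).
Union: FOLLOW(Term) = { $ }.

{ $ }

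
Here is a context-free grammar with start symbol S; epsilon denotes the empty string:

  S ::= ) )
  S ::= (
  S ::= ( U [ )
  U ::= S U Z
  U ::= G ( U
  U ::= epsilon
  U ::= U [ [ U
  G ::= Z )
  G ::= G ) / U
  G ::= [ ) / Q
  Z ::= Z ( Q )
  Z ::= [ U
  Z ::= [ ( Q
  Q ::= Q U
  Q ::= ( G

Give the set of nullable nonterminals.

{ U }

Directly nullable (have an epsilon-production): U.
No other nonterminal has a production whose RHS symbols are all nullable.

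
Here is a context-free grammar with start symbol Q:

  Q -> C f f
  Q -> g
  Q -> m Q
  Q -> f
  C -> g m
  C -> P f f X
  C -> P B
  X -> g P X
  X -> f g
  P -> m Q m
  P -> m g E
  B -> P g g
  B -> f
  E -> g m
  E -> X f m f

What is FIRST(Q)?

{ f, g, m }

From Q -> C f f: add FIRST(C) = { g, m }.
Q -> g contributes {g}.
Q -> m Q contributes {m}.
Q -> f contributes {f}.
Union: FIRST(Q) = { f, g, m }.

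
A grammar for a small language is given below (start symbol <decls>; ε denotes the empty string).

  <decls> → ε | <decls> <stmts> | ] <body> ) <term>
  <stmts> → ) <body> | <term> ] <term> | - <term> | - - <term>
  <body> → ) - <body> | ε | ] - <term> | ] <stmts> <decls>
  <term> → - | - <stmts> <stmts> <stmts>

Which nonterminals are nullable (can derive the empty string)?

Directly nullable (have an ε-production): <decls>, <body>.
No other nonterminal has a production whose RHS symbols are all nullable.

{ <body>, <decls> }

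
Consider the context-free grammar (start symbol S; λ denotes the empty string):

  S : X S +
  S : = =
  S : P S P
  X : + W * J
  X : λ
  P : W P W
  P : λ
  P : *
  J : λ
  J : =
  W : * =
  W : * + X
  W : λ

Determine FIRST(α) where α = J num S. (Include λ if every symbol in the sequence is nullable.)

Add FIRST(J)\{λ} = { = }; J is nullable, continue.
num is a terminal; add {num} and stop.

{ =, num }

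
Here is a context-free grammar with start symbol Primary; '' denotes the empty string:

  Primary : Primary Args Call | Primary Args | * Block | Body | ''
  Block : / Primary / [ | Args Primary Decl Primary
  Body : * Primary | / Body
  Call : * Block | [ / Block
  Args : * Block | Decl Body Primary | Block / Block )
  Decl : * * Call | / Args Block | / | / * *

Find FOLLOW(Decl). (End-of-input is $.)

{ $, ), *, /, [ }

In Block : Args Primary Decl Primary: add FIRST(Primary)\{''} = { *, / }.
  Since Primary is nullable, also add FOLLOW(Block) = { $, ), *, /, [ }.
In Args : Decl Body Primary: add FIRST(Body Primary) = { *, / }.
Union: FOLLOW(Decl) = { $, ), *, /, [ }.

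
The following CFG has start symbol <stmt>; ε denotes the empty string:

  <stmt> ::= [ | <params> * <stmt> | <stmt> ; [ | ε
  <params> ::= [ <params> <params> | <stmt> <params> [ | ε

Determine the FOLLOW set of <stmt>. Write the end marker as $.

<stmt> is the start symbol, so $ ∈ FOLLOW(<stmt>).
In <stmt> ::= <params> * <stmt>: <stmt> is at the end, add FOLLOW(<stmt>) = { $, *, ;, [ }.
In <stmt> ::= <stmt> ; [: add FIRST(; [) = { ; }.
In <params> ::= <stmt> <params> [: add FIRST(<params> [) = { *, ;, [ }.
Union: FOLLOW(<stmt>) = { $, *, ;, [ }.

{ $, *, ;, [ }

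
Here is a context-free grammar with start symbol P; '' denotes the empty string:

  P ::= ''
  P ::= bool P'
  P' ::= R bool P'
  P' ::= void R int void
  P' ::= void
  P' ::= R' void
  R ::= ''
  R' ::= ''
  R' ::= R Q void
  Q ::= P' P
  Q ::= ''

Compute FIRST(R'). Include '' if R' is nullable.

{ bool, void, '' }

R' ::= '' contributes ''.
From R' ::= R Q void: R, Q nullable, take FIRST(R) ∪ FIRST(Q) ∪ {void} = { bool, void }.
Union: FIRST(R') = { bool, void, '' }.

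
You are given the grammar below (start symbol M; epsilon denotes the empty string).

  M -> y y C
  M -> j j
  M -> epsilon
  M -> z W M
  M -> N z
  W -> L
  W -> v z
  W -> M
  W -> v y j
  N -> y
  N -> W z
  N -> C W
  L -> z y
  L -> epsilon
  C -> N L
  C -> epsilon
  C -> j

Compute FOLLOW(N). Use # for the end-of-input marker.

{ #, j, v, y, z }

In M -> N z: add FIRST(z) = { z }.
In C -> N L: add FIRST(L)\{epsilon} = { z }.
  Since L is nullable, also add FOLLOW(C) = { #, j, v, y, z }.
Union: FOLLOW(N) = { #, j, v, y, z }.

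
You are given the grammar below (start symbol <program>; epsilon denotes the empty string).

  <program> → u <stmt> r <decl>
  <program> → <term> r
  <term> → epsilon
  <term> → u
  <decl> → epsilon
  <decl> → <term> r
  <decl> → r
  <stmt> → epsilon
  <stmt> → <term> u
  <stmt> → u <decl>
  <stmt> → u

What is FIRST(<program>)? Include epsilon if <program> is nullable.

<program> → u <stmt> r <decl> contributes {u}.
From <program> → <term> r: <term> nullable, take FIRST(<term>) ∪ {r} = { r, u }.
Union: FIRST(<program>) = { r, u }.

{ r, u }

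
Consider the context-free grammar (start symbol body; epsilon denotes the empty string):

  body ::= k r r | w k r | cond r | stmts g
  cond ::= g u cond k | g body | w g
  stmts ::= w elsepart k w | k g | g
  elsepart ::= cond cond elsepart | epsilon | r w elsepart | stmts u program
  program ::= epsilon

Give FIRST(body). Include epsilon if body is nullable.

{ g, k, w }

body ::= k r r contributes {k}.
body ::= w k r contributes {w}.
From body ::= cond r: add FIRST(cond) = { g, w }.
From body ::= stmts g: add FIRST(stmts) = { g, k, w }.
Union: FIRST(body) = { g, k, w }.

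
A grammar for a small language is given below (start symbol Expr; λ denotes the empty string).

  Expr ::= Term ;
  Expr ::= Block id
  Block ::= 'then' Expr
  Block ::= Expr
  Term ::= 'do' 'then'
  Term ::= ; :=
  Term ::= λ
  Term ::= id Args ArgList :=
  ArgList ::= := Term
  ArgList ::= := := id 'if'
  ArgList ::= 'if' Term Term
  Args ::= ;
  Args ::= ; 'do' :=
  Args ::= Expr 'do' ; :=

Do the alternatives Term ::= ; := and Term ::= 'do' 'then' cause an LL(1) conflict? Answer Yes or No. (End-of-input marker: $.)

FIRST(; :=) = { ; } and FIRST('do' 'then') = { 'do' }.
The FIRST sets are disjoint and neither alternative is nullable — no conflict.

No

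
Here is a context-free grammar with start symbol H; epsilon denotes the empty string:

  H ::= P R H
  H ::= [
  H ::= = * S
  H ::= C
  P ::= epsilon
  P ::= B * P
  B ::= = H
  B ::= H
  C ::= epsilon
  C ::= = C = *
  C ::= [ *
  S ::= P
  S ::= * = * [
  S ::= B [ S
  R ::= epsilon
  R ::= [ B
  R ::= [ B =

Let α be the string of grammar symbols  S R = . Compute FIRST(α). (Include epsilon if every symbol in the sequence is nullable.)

Add FIRST(S)\{epsilon} = { *, =, [ }; S is nullable, continue.
Add FIRST(R)\{epsilon} = { [ }; R is nullable, continue.
= is a terminal; add {=} and stop.

{ *, =, [ }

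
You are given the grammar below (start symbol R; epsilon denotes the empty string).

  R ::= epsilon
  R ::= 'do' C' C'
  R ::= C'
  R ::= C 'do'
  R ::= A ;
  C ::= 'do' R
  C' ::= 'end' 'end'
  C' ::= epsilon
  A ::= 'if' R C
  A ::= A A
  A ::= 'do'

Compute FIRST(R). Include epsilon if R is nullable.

R ::= epsilon contributes epsilon.
R ::= 'do' C' C' contributes {'do'}.
From R ::= C': add FIRST(C') = { 'end', epsilon } (including epsilon since C' is nullable).
From R ::= C 'do': add FIRST(C) = { 'do' }.
From R ::= A ;: add FIRST(A) = { 'do', 'if' }.
Union: FIRST(R) = { 'do', 'end', 'if', epsilon }.

{ 'do', 'end', 'if', epsilon }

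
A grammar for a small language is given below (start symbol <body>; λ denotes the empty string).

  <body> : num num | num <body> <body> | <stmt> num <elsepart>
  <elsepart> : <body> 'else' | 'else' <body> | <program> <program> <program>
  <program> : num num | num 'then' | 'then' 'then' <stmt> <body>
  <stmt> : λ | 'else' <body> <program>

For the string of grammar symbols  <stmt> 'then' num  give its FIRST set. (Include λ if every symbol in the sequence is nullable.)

{ 'else', 'then' }

Add FIRST(<stmt>)\{λ} = { 'else' }; <stmt> is nullable, continue.
'then' is a terminal; add {'then'} and stop.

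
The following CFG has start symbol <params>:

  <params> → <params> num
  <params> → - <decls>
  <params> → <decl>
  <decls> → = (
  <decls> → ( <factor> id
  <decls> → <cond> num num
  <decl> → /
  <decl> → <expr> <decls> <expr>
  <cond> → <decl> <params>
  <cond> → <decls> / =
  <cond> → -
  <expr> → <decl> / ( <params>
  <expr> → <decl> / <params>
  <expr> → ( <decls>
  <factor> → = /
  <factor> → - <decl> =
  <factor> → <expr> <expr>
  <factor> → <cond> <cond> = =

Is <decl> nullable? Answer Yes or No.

No

No nonterminal in this grammar is nullable.
No production of <decl> has an RHS whose symbols are all nullable, so <decl> is not nullable.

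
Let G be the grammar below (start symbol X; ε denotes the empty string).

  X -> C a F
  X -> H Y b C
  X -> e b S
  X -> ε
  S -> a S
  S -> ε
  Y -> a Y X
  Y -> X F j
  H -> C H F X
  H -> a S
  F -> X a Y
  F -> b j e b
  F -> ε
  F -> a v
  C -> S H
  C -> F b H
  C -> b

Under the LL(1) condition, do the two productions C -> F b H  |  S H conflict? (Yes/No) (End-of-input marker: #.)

FIRST(F b H) = { a, b, e } and FIRST(S H) = { a, b, e }.
Both contain a, so the two alternatives are not disjoint — LL(1) conflict.

Yes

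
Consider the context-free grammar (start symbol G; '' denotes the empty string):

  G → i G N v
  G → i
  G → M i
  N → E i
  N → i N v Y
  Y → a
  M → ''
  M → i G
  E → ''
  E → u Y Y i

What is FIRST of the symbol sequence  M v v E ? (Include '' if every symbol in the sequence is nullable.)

Add FIRST(M)\{''} = { i }; M is nullable, continue.
v is a terminal; add {v} and stop.

{ i, v }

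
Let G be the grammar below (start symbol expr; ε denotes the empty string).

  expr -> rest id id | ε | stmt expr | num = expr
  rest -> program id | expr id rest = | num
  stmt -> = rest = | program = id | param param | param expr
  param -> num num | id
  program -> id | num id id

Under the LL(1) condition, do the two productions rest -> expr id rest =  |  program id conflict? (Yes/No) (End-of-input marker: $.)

Yes

FIRST(expr id rest =) = { =, id, num } and FIRST(program id) = { id, num }.
Both contain id, so the two alternatives are not disjoint — LL(1) conflict.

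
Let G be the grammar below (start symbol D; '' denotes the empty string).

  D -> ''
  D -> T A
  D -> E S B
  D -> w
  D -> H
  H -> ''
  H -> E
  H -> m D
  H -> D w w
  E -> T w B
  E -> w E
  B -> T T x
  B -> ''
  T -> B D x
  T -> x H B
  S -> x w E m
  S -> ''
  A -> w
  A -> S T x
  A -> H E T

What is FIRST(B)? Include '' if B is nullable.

{ m, w, x, '' }

From B -> T T x: add FIRST(T) = { m, w, x }.
B -> '' contributes ''.
Union: FIRST(B) = { m, w, x, '' }.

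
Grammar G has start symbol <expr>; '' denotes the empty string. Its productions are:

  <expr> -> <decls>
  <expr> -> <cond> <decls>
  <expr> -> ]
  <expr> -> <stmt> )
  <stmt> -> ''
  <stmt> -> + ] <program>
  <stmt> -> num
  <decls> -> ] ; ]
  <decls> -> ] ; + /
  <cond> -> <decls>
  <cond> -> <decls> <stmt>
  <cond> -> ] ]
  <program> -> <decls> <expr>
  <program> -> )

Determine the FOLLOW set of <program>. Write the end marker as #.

In <stmt> -> + ] <program>: <program> is at the end, add FOLLOW(<stmt>) = { ), ] }.
Union: FOLLOW(<program>) = { ), ] }.

{ ), ] }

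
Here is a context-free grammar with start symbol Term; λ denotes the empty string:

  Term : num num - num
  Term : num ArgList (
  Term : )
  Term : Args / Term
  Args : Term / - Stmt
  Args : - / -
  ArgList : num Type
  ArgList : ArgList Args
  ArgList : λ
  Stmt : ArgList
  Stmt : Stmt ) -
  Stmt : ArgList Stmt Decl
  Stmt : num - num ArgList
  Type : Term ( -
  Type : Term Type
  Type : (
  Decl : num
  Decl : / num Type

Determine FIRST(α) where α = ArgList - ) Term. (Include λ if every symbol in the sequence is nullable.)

Add FIRST(ArgList)\{λ} = { ), -, num }; ArgList is nullable, continue.
- is a terminal; add {-} and stop.

{ ), -, num }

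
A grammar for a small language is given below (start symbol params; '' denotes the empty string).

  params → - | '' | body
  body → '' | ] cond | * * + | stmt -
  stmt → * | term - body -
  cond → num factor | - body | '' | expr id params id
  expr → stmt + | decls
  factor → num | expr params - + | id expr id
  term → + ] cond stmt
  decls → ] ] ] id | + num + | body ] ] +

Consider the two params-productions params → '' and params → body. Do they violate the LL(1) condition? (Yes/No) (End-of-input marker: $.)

FIRST('') = { '' } and FIRST(body) = { *, +, ], '' }.
Both alternatives are nullable, violating the LL(1) condition.

Yes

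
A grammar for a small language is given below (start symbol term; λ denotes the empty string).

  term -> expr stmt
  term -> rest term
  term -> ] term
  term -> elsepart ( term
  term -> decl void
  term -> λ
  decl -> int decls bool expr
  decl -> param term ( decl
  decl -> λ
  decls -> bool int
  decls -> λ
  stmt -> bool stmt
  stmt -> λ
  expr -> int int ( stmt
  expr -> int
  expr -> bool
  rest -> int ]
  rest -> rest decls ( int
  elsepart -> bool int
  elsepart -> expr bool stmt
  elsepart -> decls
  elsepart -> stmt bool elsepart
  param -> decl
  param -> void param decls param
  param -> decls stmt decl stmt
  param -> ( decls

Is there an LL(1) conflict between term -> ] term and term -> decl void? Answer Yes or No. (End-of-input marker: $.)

FIRST(] term) = { ] } and FIRST(decl void) = { (, ], bool, int, void }.
Both contain ], so the two alternatives are not disjoint — LL(1) conflict.

Yes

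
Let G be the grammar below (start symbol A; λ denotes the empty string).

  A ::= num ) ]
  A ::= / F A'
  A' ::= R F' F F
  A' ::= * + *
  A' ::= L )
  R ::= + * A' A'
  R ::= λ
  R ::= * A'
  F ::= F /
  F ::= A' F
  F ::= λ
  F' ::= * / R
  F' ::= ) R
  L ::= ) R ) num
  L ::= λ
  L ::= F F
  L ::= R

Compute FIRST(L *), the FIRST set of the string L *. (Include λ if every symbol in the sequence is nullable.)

{ ), *, +, / }

Add FIRST(L)\{λ} = { ), *, +, / }; L is nullable, continue.
* is a terminal; add {*} and stop.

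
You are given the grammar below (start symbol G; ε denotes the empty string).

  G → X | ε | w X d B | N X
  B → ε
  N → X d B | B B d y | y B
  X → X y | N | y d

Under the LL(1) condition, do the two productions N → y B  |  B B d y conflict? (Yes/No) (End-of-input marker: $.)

FIRST(y B) = { y } and FIRST(B B d y) = { d }.
The FIRST sets are disjoint and neither alternative is nullable — no conflict.

No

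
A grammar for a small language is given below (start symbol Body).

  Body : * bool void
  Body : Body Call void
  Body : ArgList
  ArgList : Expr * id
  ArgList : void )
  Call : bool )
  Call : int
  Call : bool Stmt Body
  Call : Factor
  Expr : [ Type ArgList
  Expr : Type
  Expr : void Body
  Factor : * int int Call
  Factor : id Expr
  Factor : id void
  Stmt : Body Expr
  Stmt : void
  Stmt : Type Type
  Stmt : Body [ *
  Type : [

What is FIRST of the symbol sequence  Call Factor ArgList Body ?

Add FIRST(Call) = { *, bool, id, int }; Call is not nullable, stop.

{ *, bool, id, int }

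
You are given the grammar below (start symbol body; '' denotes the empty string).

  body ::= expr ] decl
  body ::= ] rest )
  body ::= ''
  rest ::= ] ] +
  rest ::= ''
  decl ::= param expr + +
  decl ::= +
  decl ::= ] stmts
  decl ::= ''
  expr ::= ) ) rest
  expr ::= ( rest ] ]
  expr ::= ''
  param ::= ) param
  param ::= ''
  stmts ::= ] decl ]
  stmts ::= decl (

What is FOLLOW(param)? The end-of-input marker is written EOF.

{ (, ), + }

In decl ::= param expr + +: add FIRST(expr + +) = { (, ), + }.
In param ::= ) param: param is at the end, add FOLLOW(param) = { (, ), + }.
Union: FOLLOW(param) = { (, ), + }.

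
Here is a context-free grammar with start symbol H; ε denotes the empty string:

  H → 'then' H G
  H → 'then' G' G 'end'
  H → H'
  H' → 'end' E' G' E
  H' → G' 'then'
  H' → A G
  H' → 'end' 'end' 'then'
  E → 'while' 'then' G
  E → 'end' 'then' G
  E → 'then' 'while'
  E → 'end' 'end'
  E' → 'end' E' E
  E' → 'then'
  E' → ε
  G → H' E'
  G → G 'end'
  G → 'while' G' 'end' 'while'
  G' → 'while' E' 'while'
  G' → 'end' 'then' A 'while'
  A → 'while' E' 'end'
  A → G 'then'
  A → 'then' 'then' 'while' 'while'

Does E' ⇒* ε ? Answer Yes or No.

E' has an ε-production, so E' ⇒ ε.

Yes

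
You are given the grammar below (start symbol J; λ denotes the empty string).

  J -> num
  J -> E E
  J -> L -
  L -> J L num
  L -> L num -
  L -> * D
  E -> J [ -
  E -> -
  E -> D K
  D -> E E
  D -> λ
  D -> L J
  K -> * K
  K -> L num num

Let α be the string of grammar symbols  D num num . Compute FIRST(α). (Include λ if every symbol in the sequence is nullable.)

{ *, -, num }

Add FIRST(D)\{λ} = { *, -, num }; D is nullable, continue.
num is a terminal; add {num} and stop.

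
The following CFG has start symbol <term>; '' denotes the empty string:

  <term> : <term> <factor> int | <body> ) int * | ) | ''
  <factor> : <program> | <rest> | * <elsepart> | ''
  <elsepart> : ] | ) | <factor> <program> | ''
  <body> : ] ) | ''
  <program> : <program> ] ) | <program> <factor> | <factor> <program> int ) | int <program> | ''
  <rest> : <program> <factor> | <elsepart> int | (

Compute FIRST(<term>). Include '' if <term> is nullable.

{ (, ), *, ], int, '' }

From <term> : <term> <factor> int: <term>, <factor> nullable, take FIRST(<term>) ∪ FIRST(<factor>) ∪ {int} = { (, ), *, ], int }.
From <term> : <body> ) int *: <body> nullable, take FIRST(<body>) ∪ {)} = { ), ] }.
<term> : ) contributes {)}.
<term> : '' contributes ''.
Union: FIRST(<term>) = { (, ), *, ], int, '' }.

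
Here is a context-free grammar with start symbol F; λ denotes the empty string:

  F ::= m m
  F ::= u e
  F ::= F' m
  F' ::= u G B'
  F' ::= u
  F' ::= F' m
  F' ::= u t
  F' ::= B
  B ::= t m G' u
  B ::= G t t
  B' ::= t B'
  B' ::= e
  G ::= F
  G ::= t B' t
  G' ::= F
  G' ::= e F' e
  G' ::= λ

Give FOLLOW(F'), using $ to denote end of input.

In F ::= F' m: add FIRST(m) = { m }.
In F' ::= F' m: add FIRST(m) = { m }.
In G' ::= e F' e: add FIRST(e) = { e }.
Union: FOLLOW(F') = { e, m }.

{ e, m }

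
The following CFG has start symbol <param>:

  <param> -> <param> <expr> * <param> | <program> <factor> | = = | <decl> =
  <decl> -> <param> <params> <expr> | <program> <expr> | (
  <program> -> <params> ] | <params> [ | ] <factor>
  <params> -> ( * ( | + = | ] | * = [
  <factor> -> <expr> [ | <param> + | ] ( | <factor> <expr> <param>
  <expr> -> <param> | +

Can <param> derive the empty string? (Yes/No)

No

No nonterminal in this grammar is nullable.
No production of <param> has an RHS whose symbols are all nullable, so <param> is not nullable.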